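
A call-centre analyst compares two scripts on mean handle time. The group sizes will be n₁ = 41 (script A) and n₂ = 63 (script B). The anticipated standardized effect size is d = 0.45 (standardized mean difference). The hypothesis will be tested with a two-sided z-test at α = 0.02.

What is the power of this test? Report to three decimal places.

Power ≈ 0.467

Noncentrality parameter: δ = d / √(1/n₁ + 1/n₂) = 0.45 / √(1/41 + 1/63) = 2.2426
Critical value for a two-sided test at α = 0.02: z_{α/2} = 2.326.
Power = Φ(δ − 2.326) + Φ(−δ − 2.326) = Φ(-0.084) + Φ(-4.569) = 0.4666 + 0.0000 = 0.4666.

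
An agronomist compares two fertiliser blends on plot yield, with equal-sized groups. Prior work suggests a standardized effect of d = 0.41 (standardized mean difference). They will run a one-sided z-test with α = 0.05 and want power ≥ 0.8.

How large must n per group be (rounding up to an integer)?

Set Φ(δ − 1.645) = 0.8; then δ − 1.645 = Φ⁻¹(0.8) = 0.842, giving δ = 2.486.
δ = d·√(n/2) ⇒ n = 2(δ/d)² = 2 × (2.486 / 0.41)² = 73.56.
Round up to the next whole unit.

n = 74 per group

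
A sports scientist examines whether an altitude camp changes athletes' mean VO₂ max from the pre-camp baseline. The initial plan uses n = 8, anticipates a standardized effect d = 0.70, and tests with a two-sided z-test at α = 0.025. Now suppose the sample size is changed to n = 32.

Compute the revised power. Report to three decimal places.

Power ≈ 0.957

With n = 32: δ = d·√n = 0.70 × √32 = 3.9598. Critical value z_{0.0125} = 2.241.
Revised power = Φ(δ − 2.241) + Φ(−δ − 2.241) = Φ(1.718) + Φ(-6.201) = 0.9571 + 0.0000 = 0.9571.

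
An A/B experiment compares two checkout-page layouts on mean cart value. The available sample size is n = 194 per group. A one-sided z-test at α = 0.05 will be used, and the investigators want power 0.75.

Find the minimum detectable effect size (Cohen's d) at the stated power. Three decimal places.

Required noncentrality: δ = z_{0.05} + z_{0.25} = 1.645 + 0.674 = 2.319.
δ = d·√(n/2) ⇒ d = δ/√(n/2) = 2.319/√(194/2) = 0.2355.

d ≈ 0.235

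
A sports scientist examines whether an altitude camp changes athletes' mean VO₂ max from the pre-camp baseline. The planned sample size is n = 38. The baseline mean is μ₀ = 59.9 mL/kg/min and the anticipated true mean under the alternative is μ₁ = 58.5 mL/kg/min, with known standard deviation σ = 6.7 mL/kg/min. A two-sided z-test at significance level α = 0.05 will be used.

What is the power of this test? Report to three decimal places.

Power ≈ 0.251

Standardized effect: d = |μ₁ − μ₀| / σ = |58.5 − 59.9| / 6.7 = 0.2090
Noncentrality parameter: δ = d·√n = 0.2090 × √38 = 1.2881
Two-sided α = 0.05 → critical value z_{0.025} = 1.960.
Power = Φ(δ − 1.960) + Φ(−δ − 1.960) = Φ(-0.672) + Φ(-3.248) = 0.2508 + 0.0006 = 0.2514.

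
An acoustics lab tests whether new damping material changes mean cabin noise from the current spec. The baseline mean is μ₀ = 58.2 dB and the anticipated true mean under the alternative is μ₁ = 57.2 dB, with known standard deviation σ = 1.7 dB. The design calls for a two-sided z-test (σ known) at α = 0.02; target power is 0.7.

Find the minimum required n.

Standardized effect: d = |μ₁ − μ₀| / σ = |57.2 − 58.2| / 1.7 = 0.5882
Set Φ(δ − 2.326) = 0.7; then δ − 2.326 = Φ⁻¹(0.7) = 0.524, giving δ = 2.851.
(Ignoring the negligible lower-tail rejection probability gives the usual closed-form inversion.)
δ = d·√n ⇒ n = (δ/d)² = (2.851 / 0.5882)² = 23.49.
Round up to the next whole unit.

n = 24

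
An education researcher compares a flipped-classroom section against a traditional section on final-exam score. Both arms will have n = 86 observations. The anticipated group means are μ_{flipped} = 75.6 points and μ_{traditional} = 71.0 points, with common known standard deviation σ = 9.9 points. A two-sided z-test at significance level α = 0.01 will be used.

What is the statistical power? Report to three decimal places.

Standardized effect: d = |μ_{flipped} − μ_{traditional}| / σ = |75.6 − 71.0| / 9.9 = 0.4646
Noncentrality parameter: δ = d·√(n/2) = 0.4646 × √(86/2) = 3.0469
Two-sided α = 0.01 → critical value z_{0.005} = 2.576.
Power = Φ(δ − 2.576) + Φ(−δ − 2.576) = Φ(0.471) + Φ(-5.623) = 0.6812 + 0.0000 = 0.6812.

Power ≈ 0.681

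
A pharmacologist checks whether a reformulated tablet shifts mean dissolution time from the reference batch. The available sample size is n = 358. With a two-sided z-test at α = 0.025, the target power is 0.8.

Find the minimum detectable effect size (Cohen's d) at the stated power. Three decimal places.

Need Φ(δ − 2.241) = 0.8, so δ = 2.241 + 0.842 = 3.083.
(Lower-tail contribution to power is negligible for δ > 0.)
δ = d·√n ⇒ d = δ/√n = 3.083/√358 = 0.1629.

d ≈ 0.163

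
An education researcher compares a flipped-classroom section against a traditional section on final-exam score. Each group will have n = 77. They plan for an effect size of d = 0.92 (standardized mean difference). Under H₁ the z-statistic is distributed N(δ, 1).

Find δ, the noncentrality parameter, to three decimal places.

δ ≈ 5.708

The noncentrality parameter scales effect size by the design's sample-size factor: δ = d·√(n/2) = 0.92 × √(77/2) = 5.7084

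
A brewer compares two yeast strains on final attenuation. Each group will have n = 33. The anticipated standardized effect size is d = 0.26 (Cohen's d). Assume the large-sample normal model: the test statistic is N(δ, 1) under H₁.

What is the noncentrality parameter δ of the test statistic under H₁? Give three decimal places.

δ ≈ 1.056

The noncentrality parameter scales effect size by the design's sample-size factor: δ = d·√(n/2) = 0.26 × √(33/2) = 1.0561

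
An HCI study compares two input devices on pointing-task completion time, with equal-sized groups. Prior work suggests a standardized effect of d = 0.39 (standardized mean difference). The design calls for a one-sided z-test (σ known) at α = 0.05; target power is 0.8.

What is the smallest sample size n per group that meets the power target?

Set Φ(δ − 1.645) = 0.8; then δ − 1.645 = Φ⁻¹(0.8) = 0.842, giving δ = 2.486.
δ = d·√(n/2) ⇒ n = 2(δ/d)² = 2 × (2.486 / 0.39)² = 81.30.
Round up to the next whole unit.

n = 82 per group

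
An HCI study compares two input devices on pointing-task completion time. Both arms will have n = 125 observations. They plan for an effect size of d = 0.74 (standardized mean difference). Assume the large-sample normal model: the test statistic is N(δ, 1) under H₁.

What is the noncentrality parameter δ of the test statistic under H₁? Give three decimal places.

The noncentrality parameter scales effect size by the design's sample-size factor: δ = d·√(n/2) = 0.74 × √(125/2) = 5.8502

δ ≈ 5.850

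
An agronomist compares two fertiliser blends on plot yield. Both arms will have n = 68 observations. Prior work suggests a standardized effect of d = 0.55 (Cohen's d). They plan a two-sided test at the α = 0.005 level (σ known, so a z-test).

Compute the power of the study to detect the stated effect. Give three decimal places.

Noncentrality parameter: δ = d·√(n/2) = 0.55 × √(68/2) = 3.2070
Critical value for a two-sided test at α = 0.005: z_{α/2} = 2.807.
Power = Φ(δ − 2.807) + Φ(−δ − 2.807) = Φ(0.400) + Φ(-6.014) = 0.6554 + 0.0000 = 0.6554.

Power ≈ 0.655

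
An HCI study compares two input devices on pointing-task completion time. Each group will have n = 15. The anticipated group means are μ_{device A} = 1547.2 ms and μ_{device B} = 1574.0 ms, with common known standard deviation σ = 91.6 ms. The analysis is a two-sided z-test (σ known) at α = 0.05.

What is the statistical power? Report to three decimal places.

Power ≈ 0.126

Standardized effect: d = |μ_{device A} − μ_{device B}| / σ = |1547.2 − 1574.0| / 91.6 = 0.2926
Noncentrality parameter: δ = d·√(n/2) = 0.2926 × √(15/2) = 0.8013
Two-sided α = 0.05 → critical value z_{0.025} = 1.960.
Power = Φ(δ − 1.960) + Φ(−δ − 1.960) = Φ(-1.159) + Φ(-2.761) = 0.1233 + 0.0029 = 0.1262.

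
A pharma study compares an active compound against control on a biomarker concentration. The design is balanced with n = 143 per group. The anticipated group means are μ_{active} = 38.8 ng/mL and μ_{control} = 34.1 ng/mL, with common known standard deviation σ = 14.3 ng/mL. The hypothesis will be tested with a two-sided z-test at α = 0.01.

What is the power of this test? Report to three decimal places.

Standardized effect: d = |μ_{active} − μ_{control}| / σ = |38.8 − 34.1| / 14.3 = 0.3287
Noncentrality parameter: δ = d·√(n/2) = 0.3287 × √(143/2) = 2.7792
Critical value for a two-sided test at α = 0.01: z_{α/2} = 2.576.
Power = Φ(δ − 2.576) + Φ(−δ − 2.576) = Φ(0.203) + Φ(-5.355) = 0.5806 + 0.0000 = 0.5806.

Power ≈ 0.581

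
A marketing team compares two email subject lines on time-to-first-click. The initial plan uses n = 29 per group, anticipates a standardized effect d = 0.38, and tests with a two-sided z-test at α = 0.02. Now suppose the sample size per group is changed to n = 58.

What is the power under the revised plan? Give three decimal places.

Power ≈ 0.390

With n = 58 per group: δ = d·√(n/2) = 0.38 × √(58/2) = 2.0464. Critical value z_{0.01} = 2.326.
Revised power = Φ(δ − 2.326) + Φ(−δ − 2.326) = Φ(-0.280) + Φ(-4.373) = 0.3897 + 0.0000 = 0.3898.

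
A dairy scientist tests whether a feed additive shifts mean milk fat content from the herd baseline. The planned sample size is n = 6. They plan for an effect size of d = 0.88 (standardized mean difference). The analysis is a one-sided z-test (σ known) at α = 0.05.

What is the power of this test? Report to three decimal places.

Power ≈ 0.695

Noncentrality parameter: δ = d·√n = 0.88 × √6 = 2.1556
Critical value for a one-sided test at α = 0.05: z_α = 1.645.
Power = P(Z > 1.645 − δ) = Φ(0.511) = 0.6952.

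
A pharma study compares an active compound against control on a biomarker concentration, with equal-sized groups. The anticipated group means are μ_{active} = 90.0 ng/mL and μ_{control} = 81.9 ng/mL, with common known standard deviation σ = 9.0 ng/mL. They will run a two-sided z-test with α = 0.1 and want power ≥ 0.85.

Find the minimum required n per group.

n = 18 per group

Standardized effect: d = |μ_{active} − μ_{control}| / σ = |90.0 − 81.9| / 9.0 = 0.9000
For power 0.85 need Φ(δ − z_{0.05}) = 0.85, so δ = z_{0.05} + z_{0.15} = 1.645 + 1.036 = 2.681.
(For δ > 0 the lower-tail rejection region contributes negligibly to power, so the one-term inversion is standard.)
δ = d·√(n/2) ⇒ n = 2(δ/d)² = 2 × (2.681 / 0.9000)² = 17.75.
Round up to the next whole unit.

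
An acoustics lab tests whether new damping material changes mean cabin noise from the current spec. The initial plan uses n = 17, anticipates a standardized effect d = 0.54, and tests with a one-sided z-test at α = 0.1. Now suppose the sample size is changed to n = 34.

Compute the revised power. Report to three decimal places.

Power ≈ 0.969

With n = 34: δ = d·√n = 0.54 × √34 = 3.1487. Critical value z_{0.1} = 1.282.
Revised power = Φ(δ − 1.282) = Φ(1.867) = 0.9691.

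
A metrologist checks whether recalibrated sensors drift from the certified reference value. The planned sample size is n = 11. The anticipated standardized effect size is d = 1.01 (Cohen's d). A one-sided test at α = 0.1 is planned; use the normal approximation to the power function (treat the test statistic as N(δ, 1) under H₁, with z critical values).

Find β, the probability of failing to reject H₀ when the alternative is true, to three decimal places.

Noncentrality parameter: δ = d·√n = 1.01 × √11 = 3.3498
Critical value for a one-sided test at α = 0.1: z_α = 1.282.
Power = P(Z > 1.282 − δ) = Φ(2.068) = 0.9807.
Type II error: β = 1 − power = 1 − 0.9807 = 0.0193.

β ≈ 0.019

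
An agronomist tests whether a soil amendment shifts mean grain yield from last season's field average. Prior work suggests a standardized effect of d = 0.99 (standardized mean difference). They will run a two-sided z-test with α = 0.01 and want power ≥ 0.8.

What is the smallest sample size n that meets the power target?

For power 0.8 need Φ(δ − z_{0.005}) = 0.8, so δ = z_{0.005} + z_{0.20} = 2.576 + 0.842 = 3.417.
(For δ > 0 the lower-tail rejection region contributes negligibly to power, so the one-term inversion is standard.)
δ = d·√n ⇒ n = (δ/d)² = (3.417 / 0.99)² = 11.92.
Round up to the next whole unit.

n = 12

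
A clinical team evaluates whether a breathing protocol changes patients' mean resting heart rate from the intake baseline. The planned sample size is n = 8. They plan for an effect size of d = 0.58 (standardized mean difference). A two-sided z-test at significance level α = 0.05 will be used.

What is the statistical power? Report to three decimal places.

Power ≈ 0.375

Noncentrality parameter: δ = d·√n = 0.58 × √8 = 1.6405
Critical value for a two-sided test at α = 0.05: z_{α/2} = 1.960.
Power = Φ(δ − 1.960) + Φ(−δ − 1.960) = Φ(-0.319) + Φ(-3.600) = 0.3747 + 0.0002 = 0.3748.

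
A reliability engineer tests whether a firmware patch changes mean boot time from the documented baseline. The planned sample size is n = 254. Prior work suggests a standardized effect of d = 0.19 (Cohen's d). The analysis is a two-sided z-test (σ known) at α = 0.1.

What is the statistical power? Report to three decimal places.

Power ≈ 0.917

Noncentrality parameter: δ = d·√n = 0.19 × √254 = 3.0281
Critical value for a two-sided test at α = 0.1: z_{α/2} = 1.645.
Power = Φ(δ − 1.645) + Φ(−δ − 1.645) = Φ(1.383) + Φ(-4.673) = 0.9167 + 0.0000 = 0.9167.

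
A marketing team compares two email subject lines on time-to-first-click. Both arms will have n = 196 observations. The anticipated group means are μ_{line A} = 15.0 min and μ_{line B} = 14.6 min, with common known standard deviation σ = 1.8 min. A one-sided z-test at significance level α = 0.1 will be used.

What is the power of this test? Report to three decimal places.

Standardized effect: d = |μ_{line A} − μ_{line B}| / σ = |15.0 − 14.6| / 1.8 = 0.2222
Noncentrality parameter: λ = d·√(n/2) = 0.2222 × √(196/2) = 2.1999
One-sided α = 0.1 → critical value z_{0.1} = 1.282.
Power = P(Z > 1.282 − λ) = Φ(0.918) = 0.8208.

Power ≈ 0.821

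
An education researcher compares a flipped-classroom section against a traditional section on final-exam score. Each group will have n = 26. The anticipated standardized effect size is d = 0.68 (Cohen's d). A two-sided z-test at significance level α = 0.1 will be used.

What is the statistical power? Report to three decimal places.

Power ≈ 0.790

Noncentrality parameter: λ = d·√(n/2) = 0.68 × √(26/2) = 2.4518
Two-sided α = 0.1 → critical value z_{0.05} = 1.645.
Power = Φ(λ − 1.645) + Φ(−λ − 1.645) = Φ(0.807) + Φ(-4.097) = 0.7901 + 0.0000 = 0.7902.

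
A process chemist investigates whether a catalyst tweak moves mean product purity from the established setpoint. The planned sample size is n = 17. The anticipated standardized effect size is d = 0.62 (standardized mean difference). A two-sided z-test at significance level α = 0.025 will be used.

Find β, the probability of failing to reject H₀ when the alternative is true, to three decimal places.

Noncentrality parameter: δ = d·√n = 0.62 × √17 = 2.5563
Critical value for a two-sided test at α = 0.025: z_{α/2} = 2.241.
Power = Φ(δ − 2.241) + Φ(−δ − 2.241) = Φ(0.315) + Φ(-4.798) = 0.6236 + 0.0000 = 0.6236.
Type II error: β = 1 − power = 1 − 0.6236 = 0.3764.

β ≈ 0.376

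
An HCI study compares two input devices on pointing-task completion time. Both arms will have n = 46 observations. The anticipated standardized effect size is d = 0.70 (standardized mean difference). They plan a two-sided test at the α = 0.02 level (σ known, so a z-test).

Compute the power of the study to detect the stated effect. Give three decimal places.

Power ≈ 0.849

Noncentrality parameter: δ = d·√(n/2) = 0.70 × √(46/2) = 3.3571
Two-sided α = 0.02 → critical value z_{0.01} = 2.326.
Power = Φ(δ − 2.326) + Φ(−δ − 2.326) = Φ(1.031) + Φ(-5.683) = 0.8487 + 0.0000 = 0.8487.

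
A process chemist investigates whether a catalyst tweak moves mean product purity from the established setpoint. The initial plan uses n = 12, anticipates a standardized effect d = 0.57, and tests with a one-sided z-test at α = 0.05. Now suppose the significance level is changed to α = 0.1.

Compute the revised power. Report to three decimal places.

δ = d·√n = 0.57 × √12 = 1.9745 (unchanged). New critical value: z_{0.1} = 1.282.
Revised power = P(Z > 1.282 − δ) = Φ(0.693) = 0.7558.

Power ≈ 0.756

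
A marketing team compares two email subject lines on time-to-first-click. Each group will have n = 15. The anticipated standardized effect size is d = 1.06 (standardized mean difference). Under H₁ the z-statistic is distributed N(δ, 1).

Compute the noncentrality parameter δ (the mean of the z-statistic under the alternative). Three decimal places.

The noncentrality parameter scales effect size by the design's sample-size factor: δ = d·√(n/2) = 1.06 × √(15/2) = 2.9029

δ ≈ 2.903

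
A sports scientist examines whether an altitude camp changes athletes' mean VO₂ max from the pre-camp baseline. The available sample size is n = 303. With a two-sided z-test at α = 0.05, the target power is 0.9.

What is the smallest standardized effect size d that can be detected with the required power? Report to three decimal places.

d ≈ 0.186

Required noncentrality: δ = z_{0.025} + z_{0.10} = 1.960 + 1.282 = 3.242.
(Lower-tail contribution to power is negligible for δ > 0.)
δ = d·√n ⇒ d = δ/√n = 3.242/√303 = 0.1862.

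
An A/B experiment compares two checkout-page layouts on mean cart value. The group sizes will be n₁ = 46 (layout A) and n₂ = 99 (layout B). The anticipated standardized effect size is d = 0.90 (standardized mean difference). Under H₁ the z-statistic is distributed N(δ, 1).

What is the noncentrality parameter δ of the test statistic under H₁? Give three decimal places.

The noncentrality parameter scales effect size by the design's sample-size factor: δ = d / √(1/n₁ + 1/n₂) = 0.90 / √(1/46 + 1/99) = 5.0438

δ ≈ 5.044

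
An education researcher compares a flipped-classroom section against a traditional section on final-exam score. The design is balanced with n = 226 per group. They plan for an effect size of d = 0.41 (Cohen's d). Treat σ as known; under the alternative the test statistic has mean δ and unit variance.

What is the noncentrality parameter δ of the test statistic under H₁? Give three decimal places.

δ ≈ 4.358

The noncentrality parameter scales effect size by the design's sample-size factor: δ = d·√(n/2) = 0.41 × √(226/2) = 4.3584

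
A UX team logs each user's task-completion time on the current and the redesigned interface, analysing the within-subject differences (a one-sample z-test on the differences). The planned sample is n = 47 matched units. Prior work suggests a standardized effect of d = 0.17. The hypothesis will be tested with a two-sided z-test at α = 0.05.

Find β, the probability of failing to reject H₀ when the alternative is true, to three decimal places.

β ≈ 0.786

Noncentrality parameter: δ = d·√n = 0.17 × √47 = 1.1655
Two-sided α = 0.05 → critical value z_{0.025} = 1.960.
Power = Φ(δ − 1.960) + Φ(−δ − 1.960) = Φ(-0.795) + Φ(-3.125) = 0.2135 + 0.0009 = 0.2143.
Type II error: β = 1 − power = 1 − 0.2143 = 0.7857.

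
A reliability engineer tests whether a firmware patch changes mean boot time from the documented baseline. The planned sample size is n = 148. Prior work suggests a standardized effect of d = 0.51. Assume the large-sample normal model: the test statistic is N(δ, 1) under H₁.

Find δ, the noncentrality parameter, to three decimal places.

δ ≈ 6.204

δ = d·√n = 0.51 × √148 = 6.2044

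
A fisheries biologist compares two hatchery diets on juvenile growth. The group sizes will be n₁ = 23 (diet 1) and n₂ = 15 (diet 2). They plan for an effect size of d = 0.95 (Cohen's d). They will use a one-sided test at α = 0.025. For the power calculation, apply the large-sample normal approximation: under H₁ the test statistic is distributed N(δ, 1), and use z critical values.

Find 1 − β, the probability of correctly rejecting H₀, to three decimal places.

Noncentrality parameter: δ = d / √(1/n₁ + 1/n₂) = 0.95 / √(1/23 + 1/15) = 2.8625
One-sided α = 0.025 → critical value z_{0.025} = 1.960.
Power = P(Z > 1.960 − δ) = Φ(0.903) = 0.8166.

Power ≈ 0.817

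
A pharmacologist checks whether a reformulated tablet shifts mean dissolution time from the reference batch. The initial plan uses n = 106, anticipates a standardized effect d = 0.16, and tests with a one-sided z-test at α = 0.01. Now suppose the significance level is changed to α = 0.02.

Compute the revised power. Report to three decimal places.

δ = d·√n = 0.16 × √106 = 1.6473 (unchanged). New critical value: z_{0.02} = 2.054.
Revised power = P(Z > 2.054 − δ) = Φ(-0.406) = 0.3422.

Power ≈ 0.342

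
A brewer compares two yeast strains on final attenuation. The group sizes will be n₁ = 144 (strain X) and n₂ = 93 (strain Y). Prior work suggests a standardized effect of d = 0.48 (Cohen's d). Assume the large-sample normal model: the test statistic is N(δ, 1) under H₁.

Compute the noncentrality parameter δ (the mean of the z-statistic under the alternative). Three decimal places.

δ ≈ 3.608

δ = d / √(1/n₁ + 1/n₂) = 0.48 / √(1/144 + 1/93) = 3.6082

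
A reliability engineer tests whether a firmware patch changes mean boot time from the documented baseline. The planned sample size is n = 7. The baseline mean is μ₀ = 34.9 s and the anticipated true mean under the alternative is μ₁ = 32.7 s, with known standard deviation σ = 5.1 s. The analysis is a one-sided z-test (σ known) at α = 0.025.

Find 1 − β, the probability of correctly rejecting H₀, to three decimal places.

Standardized effect: d = |μ₁ − μ₀| / σ = |32.7 − 34.9| / 5.1 = 0.4314
Noncentrality parameter: δ = d·√n = 0.4314 × √7 = 1.1413
One-sided α = 0.025 → critical value z_{0.025} = 1.960.
Power = P(Z > 1.960 − δ) = Φ(-0.819) = 0.2065.

Power ≈ 0.206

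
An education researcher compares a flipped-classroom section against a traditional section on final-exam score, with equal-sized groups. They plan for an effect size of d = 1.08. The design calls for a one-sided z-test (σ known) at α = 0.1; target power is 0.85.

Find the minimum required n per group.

n = 10 per group

Set Φ(δ − 1.282) = 0.85; then δ − 1.282 = Φ⁻¹(0.85) = 1.036, giving δ = 2.318.
δ = d·√(n/2) ⇒ n = 2(δ/d)² = 2 × (2.318 / 1.08)² = 9.21.
Rounding up, n = 10 per group.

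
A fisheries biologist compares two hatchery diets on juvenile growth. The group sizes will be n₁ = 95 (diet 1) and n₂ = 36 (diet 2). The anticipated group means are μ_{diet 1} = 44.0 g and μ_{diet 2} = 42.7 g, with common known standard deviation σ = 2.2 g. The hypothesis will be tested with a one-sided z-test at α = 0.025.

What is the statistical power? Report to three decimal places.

Standardized effect: d = |μ_{diet 1} − μ_{diet 2}| / σ = |44.0 − 42.7| / 2.2 = 0.5909
Noncentrality parameter: δ = d / √(1/n₁ + 1/n₂) = 0.5909 / √(1/95 + 1/36) = 3.0192
One-sided α = 0.025 → critical value z_{0.025} = 1.960.
Power = P(Z > 1.960 − δ) = Φ(1.059) = 0.8553.

Power ≈ 0.855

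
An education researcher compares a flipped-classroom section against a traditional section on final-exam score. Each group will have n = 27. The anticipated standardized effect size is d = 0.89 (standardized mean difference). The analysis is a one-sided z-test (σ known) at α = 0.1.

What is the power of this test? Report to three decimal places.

Noncentrality parameter: δ = d·√(n/2) = 0.89 × √(27/2) = 3.2701
Critical value for a one-sided test at α = 0.1: z_α = 1.282.
Power = P(Z > 1.282 − δ) = Φ(1.989) = 0.9766.

Power ≈ 0.977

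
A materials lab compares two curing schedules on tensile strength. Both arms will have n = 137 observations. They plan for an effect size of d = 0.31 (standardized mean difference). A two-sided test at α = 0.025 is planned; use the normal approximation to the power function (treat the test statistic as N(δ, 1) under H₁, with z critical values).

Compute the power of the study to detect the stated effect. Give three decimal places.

Power ≈ 0.627

Noncentrality parameter: δ = d·√(n/2) = 0.31 × √(137/2) = 2.5657
Two-sided α = 0.025 → critical value z_{0.0125} = 2.241.
Power = Φ(δ − 2.241) + Φ(−δ − 2.241) = Φ(0.324) + Φ(-4.807) = 0.6271 + 0.0000 = 0.6271.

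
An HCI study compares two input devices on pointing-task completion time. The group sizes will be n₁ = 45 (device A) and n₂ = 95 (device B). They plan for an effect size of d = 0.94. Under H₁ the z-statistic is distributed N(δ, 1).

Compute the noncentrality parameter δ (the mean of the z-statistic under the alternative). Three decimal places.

δ ≈ 5.194

The noncentrality parameter scales effect size by the design's sample-size factor: δ = d / √(1/n₁ + 1/n₂) = 0.94 / √(1/45 + 1/95) = 5.1944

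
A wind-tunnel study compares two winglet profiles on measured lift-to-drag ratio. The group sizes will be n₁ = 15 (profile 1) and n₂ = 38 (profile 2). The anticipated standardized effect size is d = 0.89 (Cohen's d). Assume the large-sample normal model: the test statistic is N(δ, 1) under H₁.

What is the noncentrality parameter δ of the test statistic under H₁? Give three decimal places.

δ = d / √(1/n₁ + 1/n₂) = 0.89 / √(1/15 + 1/38) = 2.9187

δ ≈ 2.919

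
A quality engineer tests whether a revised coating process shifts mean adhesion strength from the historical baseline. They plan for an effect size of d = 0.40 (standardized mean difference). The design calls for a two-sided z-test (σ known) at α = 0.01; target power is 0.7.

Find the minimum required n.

n = 61

For power 0.7 need Φ(δ − z_{0.005}) = 0.7, so δ = z_{0.005} + z_{0.30} = 2.576 + 0.524 = 3.100.
(Ignoring the negligible lower-tail rejection probability gives the usual closed-form inversion.)
δ = d·√n ⇒ n = (δ/d)² = (3.100 / 0.40)² = 60.07.
Rounding up, n = 61.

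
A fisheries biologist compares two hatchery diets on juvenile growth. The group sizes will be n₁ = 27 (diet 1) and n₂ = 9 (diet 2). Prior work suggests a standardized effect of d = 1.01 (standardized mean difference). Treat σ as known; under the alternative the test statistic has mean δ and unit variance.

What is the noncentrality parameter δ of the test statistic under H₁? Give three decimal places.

The noncentrality parameter scales effect size by the design's sample-size factor: δ = d / √(1/n₁ + 1/n₂) = 1.01 / √(1/27 + 1/9) = 2.6241

δ ≈ 2.624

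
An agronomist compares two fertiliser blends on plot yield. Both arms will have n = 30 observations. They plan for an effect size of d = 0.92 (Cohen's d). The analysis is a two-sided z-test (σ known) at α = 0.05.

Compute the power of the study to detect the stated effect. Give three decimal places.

Noncentrality parameter: λ = d·√(n/2) = 0.92 × √(30/2) = 3.5631
Critical value for a two-sided test at α = 0.05: z_{α/2} = 1.960.
Power = Φ(λ − 1.960) + Φ(−λ − 1.960) = Φ(1.603) + Φ(-5.523) = 0.9456 + 0.0000 = 0.9456.

Power ≈ 0.946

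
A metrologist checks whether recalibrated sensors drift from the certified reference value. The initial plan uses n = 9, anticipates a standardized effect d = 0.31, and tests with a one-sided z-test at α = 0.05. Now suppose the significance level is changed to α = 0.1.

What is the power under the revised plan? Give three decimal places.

Power ≈ 0.363

δ = d·√n = 0.31 × √9 = 0.9300 (unchanged). New critical value: z_{0.1} = 1.282.
Revised power = Φ(δ − 1.282) = Φ(-0.352) = 0.3626.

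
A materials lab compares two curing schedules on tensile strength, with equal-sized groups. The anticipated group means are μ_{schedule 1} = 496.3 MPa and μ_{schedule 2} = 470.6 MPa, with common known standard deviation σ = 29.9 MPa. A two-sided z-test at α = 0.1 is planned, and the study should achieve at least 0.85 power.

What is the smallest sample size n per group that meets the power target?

Standardized effect: d = |μ_{schedule 1} − μ_{schedule 2}| / σ = |496.3 − 470.6| / 29.9 = 0.8595
For power 0.85 need Φ(δ − z_{0.05}) = 0.85, so δ = z_{0.05} + z_{0.15} = 1.645 + 1.036 = 2.681.
(Ignoring the negligible lower-tail rejection probability gives the usual closed-form inversion.)
δ = d·√(n/2) ⇒ n = 2(δ/d)² = 2 × (2.681 / 0.8595)² = 19.46.
Rounding up, n = 20 per group.

n = 20 per group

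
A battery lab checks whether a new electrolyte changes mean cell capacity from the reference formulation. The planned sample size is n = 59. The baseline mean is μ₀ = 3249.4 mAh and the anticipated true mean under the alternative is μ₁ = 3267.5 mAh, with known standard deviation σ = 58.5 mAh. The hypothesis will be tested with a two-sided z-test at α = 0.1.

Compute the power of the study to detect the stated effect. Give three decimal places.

Power ≈ 0.768

Standardized effect: d = |μ₁ − μ₀| / σ = |3267.5 − 3249.4| / 58.5 = 0.3094
Noncentrality parameter: δ = d·√n = 0.3094 × √59 = 2.3766
Two-sided α = 0.1 → critical value z_{0.05} = 1.645.
Power = Φ(δ − 1.645) + Φ(−δ − 1.645) = Φ(0.732) + Φ(-4.021) = 0.7678 + 0.0000 = 0.7679.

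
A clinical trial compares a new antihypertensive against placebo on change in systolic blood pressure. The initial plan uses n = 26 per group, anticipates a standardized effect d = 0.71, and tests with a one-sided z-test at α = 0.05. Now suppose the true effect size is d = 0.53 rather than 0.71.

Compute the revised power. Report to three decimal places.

With d = 0.53: δ = d·√(n/2) = 0.53 × √(26/2) = 1.9109. Critical value z_{0.05} = 1.645.
Revised power = Φ(δ − 1.645) = Φ(0.266) = 0.6049.

Power ≈ 0.605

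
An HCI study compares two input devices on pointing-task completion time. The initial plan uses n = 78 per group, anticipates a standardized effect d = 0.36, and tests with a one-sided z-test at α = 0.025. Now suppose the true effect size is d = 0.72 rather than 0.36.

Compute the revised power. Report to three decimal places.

Power ≈ 0.994

With d = 0.72: δ = d·√(n/2) = 0.72 × √(78/2) = 4.4964. Critical value z_{0.025} = 1.960.
Revised power = Φ(δ − 1.960) = Φ(2.536) = 0.9944.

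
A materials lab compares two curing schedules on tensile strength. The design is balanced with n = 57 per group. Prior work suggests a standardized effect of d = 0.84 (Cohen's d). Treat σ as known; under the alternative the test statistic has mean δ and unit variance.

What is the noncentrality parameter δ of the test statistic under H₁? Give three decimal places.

The noncentrality parameter scales effect size by the design's sample-size factor: δ = d·√(n/2) = 0.84 × √(57/2) = 4.4844

δ ≈ 4.484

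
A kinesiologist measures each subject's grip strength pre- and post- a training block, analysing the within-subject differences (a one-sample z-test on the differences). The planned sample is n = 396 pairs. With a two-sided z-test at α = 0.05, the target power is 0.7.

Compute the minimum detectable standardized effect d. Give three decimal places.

Required noncentrality: δ = z_{0.025} + z_{0.30} = 1.960 + 0.524 = 2.484.
(The second rejection-region term Φ(−δ − z_{α/2}) is negligible and dropped.)
δ = d·√n ⇒ d = δ/√n = 2.484/√396 = 0.1248.

d ≈ 0.125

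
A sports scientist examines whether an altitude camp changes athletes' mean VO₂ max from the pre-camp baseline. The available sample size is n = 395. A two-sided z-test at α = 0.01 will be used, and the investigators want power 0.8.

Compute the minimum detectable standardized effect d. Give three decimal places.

d ≈ 0.172

Need Φ(δ − 2.576) = 0.8, so δ = 2.576 + 0.842 = 3.417.
(The second rejection-region term Φ(−δ − z_{α/2}) is negligible and dropped.)
δ = d·√n ⇒ d = δ/√n = 3.417/√395 = 0.1720.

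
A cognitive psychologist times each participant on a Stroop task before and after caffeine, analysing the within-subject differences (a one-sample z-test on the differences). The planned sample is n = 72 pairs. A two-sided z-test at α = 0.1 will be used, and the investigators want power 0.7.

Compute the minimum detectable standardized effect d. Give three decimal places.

d ≈ 0.256

Required noncentrality: δ = z_{0.05} + z_{0.30} = 1.645 + 0.524 = 2.169.
(The second rejection-region term Φ(−δ − z_{α/2}) is negligible and dropped.)
δ = d·√n ⇒ d = δ/√n = 2.169/√72 = 0.2556.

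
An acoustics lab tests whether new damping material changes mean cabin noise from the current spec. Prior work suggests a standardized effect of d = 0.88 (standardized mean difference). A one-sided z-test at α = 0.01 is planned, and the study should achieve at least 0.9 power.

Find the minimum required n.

n = 17

For power 0.9 need Φ(δ − z_{0.01}) = 0.9, so δ = z_{0.01} + z_{0.10} = 2.326 + 1.282 = 3.608.
δ = d·√n ⇒ n = (δ/d)² = (3.608 / 0.88)² = 16.81.
Rounding up, n = 17.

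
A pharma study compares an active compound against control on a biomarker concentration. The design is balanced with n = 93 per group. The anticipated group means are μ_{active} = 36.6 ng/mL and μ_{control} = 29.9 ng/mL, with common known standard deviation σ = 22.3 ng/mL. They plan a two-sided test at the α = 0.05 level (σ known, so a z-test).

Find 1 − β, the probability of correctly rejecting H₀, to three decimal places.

Power ≈ 0.535

Standardized effect: d = |μ_{active} − μ_{control}| / σ = |36.6 − 29.9| / 22.3 = 0.3004
Noncentrality parameter: δ = d·√(n/2) = 0.3004 × √(93/2) = 2.0488
Critical value for a two-sided test at α = 0.05: z_{α/2} = 1.960.
Power = Φ(δ − 1.960) + Φ(−δ − 1.960) = Φ(0.089) + Φ(-4.009) = 0.5354 + 0.0000 = 0.5354.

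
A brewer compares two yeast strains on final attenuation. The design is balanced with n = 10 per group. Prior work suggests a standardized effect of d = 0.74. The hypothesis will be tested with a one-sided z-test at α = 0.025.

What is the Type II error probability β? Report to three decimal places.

β ≈ 0.620

Noncentrality parameter: δ = d·√(n/2) = 0.74 × √(10/2) = 1.6547
Critical value for a one-sided test at α = 0.025: z_α = 1.960.
Power = Φ(δ − 1.960) = Φ(-0.305) = 0.3801.
Type II error: β = 1 − power = 1 − 0.3801 = 0.6199.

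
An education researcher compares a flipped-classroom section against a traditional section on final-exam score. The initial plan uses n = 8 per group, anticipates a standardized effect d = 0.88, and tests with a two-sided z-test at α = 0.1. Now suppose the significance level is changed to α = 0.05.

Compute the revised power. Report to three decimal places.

Power ≈ 0.421

δ = d·√(n/2) = 0.88 × √(8/2) = 1.7600 (unchanged). New critical value: z_{0.025} = 1.960.
Revised power = Φ(δ − 1.960) + Φ(−δ − 1.960) = Φ(-0.200) + Φ(-3.720) = 0.4208 + 0.0001 = 0.4209.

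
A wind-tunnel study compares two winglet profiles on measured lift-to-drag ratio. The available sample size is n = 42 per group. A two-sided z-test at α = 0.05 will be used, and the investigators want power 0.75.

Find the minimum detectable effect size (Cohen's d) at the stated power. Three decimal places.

d ≈ 0.575

Need Φ(δ − 1.960) = 0.75, so δ = 1.960 + 0.674 = 2.634.
(The second rejection-region term Φ(−δ − z_{α/2}) is negligible and dropped.)
δ = d·√(n/2) ⇒ d = δ/√(n/2) = 2.634/√(42/2) = 0.5749.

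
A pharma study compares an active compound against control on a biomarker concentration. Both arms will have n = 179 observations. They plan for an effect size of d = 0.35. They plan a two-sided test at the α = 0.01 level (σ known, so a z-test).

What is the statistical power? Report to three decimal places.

Power ≈ 0.769

Noncentrality parameter: δ = d·√(n/2) = 0.35 × √(179/2) = 3.3112
Two-sided α = 0.01 → critical value z_{0.005} = 2.576.
Power = Φ(δ − 2.576) + Φ(−δ − 2.576) = Φ(0.735) + Φ(-5.887) = 0.7689 + 0.0000 = 0.7689.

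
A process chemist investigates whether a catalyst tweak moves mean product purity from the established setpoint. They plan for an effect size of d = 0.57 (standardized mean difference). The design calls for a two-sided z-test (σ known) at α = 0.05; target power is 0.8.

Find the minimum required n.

For power 0.8 need Φ(δ − z_{0.025}) = 0.8, so δ = z_{0.025} + z_{0.20} = 1.960 + 0.842 = 2.802.
(Ignoring the negligible lower-tail rejection probability gives the usual closed-form inversion.)
δ = d·√n ⇒ n = (δ/d)² = (2.802 / 0.57)² = 24.16.
Rounding up, n = 25.

n = 25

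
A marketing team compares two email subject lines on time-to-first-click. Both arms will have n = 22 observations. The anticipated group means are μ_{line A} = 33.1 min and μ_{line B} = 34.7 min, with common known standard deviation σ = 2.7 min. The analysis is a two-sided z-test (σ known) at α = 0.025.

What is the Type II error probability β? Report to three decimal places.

Standardized effect: d = |μ_{line A} − μ_{line B}| / σ = |33.1 − 34.7| / 2.7 = 0.5926
Noncentrality parameter: λ = d·√(n/2) = 0.5926 × √(22/2) = 1.9654
Two-sided α = 0.025 → critical value z_{0.0125} = 2.241.
Power = Φ(λ − 2.241) + Φ(−λ − 2.241) = Φ(-0.276) + Φ(-4.207) = 0.3913 + 0.0000 = 0.3913.
Type II error: β = 1 − power = 1 − 0.3913 = 0.6087.

β ≈ 0.609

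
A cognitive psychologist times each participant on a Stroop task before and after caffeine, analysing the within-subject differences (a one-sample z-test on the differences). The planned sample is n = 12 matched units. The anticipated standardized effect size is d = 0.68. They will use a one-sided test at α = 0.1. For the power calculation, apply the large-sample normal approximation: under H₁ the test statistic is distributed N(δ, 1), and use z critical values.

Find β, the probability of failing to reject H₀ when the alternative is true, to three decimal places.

β ≈ 0.141

Noncentrality parameter: λ = d·√n = 0.68 × √12 = 2.3556
Critical value for a one-sided test at α = 0.1: z_α = 1.282.
Power = P(Z > 1.282 − λ) = Φ(1.074) = 0.8586.
Type II error: β = 1 − power = 1 − 0.8586 = 0.1414.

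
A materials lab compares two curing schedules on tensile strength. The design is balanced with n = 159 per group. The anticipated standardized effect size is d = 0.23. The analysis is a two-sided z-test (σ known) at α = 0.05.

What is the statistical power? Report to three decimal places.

Noncentrality parameter: δ = d·√(n/2) = 0.23 × √(159/2) = 2.0507
Critical value for a two-sided test at α = 0.05: z_{α/2} = 1.960.
Power = Φ(δ − 1.960) + Φ(−δ − 1.960) = Φ(0.091) + Φ(-4.011) = 0.5362 + 0.0000 = 0.5362.

Power ≈ 0.536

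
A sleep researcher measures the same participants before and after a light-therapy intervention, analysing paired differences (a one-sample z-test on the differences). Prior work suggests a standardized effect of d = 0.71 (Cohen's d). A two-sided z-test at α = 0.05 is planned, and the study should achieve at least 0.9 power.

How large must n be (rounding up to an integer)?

n = 21

For power 0.9 need Φ(δ − z_{0.025}) = 0.9, so δ = z_{0.025} + z_{0.10} = 1.960 + 1.282 = 3.242.
(Ignoring the negligible lower-tail rejection probability gives the usual closed-form inversion.)
δ = d·√n ⇒ n = (δ/d)² = (3.242 / 0.71)² = 20.84.
Round up to the next whole unit.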